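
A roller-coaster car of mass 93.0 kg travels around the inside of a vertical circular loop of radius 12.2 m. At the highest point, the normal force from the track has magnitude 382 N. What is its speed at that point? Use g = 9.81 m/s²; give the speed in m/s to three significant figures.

At the top, N + mg = mv²/r, so v = √(r(N/m + g)) = √(12.2 × (382/93.0 + 9.81)) = √(12.2 × 13.92) = √169.8 = 13.03 m/s.

13.0 m/s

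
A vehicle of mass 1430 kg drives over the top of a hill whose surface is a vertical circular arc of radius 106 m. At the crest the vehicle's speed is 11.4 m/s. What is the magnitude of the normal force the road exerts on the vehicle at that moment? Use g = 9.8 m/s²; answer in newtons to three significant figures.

12300 N

At the crest the centripetal acceleration points downward (toward the centre of the arc), so mg − N = mv²/r.
N = m(g − v²/r) = 1430 × (9.8 − (11.4)²/106) = 1430 × (9.8 − 1.226) = 1430 × 8.574 = 12260 N.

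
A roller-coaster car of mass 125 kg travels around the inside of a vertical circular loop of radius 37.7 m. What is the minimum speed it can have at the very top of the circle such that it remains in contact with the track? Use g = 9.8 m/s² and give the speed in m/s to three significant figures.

19.2 m/s

At the highest point the centre is directly below, so both the weight and N act inward: N + mg = mv²/r.
At minimum speed N → 0, so mg = mv_min²/r ⇒ v_min = √(g r) = √(9.8 × 37.7) = 19.22 m/s.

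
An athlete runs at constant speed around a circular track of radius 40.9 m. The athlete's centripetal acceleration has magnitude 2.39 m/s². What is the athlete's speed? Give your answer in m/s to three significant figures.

a_c = v²/r ⇒ v = √(a_c · r) = √(2.39 × 40.9) = √97.75 = 9.887 m/s.

9.89 m/s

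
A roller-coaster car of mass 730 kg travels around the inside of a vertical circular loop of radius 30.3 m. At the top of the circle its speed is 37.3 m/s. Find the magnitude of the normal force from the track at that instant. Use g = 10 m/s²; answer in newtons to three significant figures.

At the top, both N and the weight mg point inward (toward the centre), so N + mg = mv²/r.
N = m(v²/r − g) = 730 × ((37.3)²/30.3 − 10.0) = 730 × (45.92 − 10.0) = 730 × 35.92 = 26220 N.

26200 N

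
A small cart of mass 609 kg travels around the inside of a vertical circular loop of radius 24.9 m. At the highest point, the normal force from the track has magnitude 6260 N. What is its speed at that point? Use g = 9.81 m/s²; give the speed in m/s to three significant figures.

22.4 m/s

At the top, N + mg = mv²/r, so v = √(r(N/m + g)) = √(24.9 × (6260/609 + 9.81)) = √(24.9 × 20.09) = √500.2 = 22.37 m/s.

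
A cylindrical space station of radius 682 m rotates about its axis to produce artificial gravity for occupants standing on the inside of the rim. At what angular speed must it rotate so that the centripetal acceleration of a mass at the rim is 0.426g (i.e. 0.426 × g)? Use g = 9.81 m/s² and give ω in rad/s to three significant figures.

0.0783 rad/s

Centripetal acceleration a_c = ω²r. Setting ω²r = 0.426g:
ω = √(0.426g / r) = √(0.426 × 9.81 / 682) = √0.006128 = 0.07828 rad/s.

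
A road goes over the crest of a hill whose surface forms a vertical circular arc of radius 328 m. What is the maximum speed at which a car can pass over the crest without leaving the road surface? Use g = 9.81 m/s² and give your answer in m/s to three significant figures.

At the crest the centre of the circle is below the car, so the net downward (centripetal) force is mg − N = mv²/r.
The car leaves the road when N → 0, giving v_max = √(g r) = √(9.81 × 328) = 56.72 m/s.

56.7 m/s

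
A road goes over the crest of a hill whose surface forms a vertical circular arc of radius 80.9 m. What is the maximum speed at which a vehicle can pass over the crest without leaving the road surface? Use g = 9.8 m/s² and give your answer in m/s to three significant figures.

28.2 m/s

At the crest the centre of the circle is below the vehicle, so the net downward (centripetal) force is mg − N = mv²/r.
The vehicle leaves the road when N → 0, giving v_max = √(g r) = √(9.8 × 80.9) = 28.16 m/s.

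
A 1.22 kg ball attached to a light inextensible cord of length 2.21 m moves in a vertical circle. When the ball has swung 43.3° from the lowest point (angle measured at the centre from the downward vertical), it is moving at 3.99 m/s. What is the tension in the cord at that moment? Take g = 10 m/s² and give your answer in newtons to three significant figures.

Take the radial direction toward the centre of the circle as positive. The component of the weight along the string toward the centre is −mg cos φ (φ measured from the bottom), so Newton's second law along the string gives T − mg cos φ = m v²/r.
cos 43.3° = 0.7278, so T = m(v²/r + g cos φ) = 1.22 × ((3.99)²/2.21 + 10.0 × 0.7278) = 1.22 × (7.204 + (7.278)) = 1.22 × 14.48 = 17.67 N.

17.7 N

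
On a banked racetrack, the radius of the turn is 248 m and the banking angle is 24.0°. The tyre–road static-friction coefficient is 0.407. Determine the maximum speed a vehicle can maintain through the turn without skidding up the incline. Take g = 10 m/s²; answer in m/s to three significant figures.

50.8 m/s

At the maximum speed, friction acts down the slope at its limiting value f = μN. Radially (horizontal, toward centre): N sinθ + μN cosθ = mv²/r. Vertically: N cosθ − μN sinθ = mg.
Dividing: v² = r g (sinθ + μcosθ)/(cosθ − μsinθ).
sinθ + μcosθ = 0.4067 + 0.407×0.9135 = 0.7785; cosθ − μsinθ = 0.9135 − 0.407×0.4067 = 0.7480.
v² = 248 × 10.0 × 0.7785/0.7480 = 2581 m²/s², so v = 50.81 m/s.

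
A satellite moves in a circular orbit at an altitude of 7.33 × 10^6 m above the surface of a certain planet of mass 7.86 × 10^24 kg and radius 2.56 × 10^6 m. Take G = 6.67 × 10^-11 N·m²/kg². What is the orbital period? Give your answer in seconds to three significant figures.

r = R + h = 2.56 × 10^6 + 7.33 × 10^6 = 9.890 × 10^6 m. Gravity provides the centripetal force: G M m / r² = m v² / r ⇒ v = √(GM/r) = 7281 m/s.
T = 2πr/v = 2π × 9.890 × 10^6 / 7281 = 8535 s.

8530 s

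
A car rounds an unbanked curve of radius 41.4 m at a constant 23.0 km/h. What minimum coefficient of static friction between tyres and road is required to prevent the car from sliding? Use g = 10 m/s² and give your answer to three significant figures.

0.0986

v = 23.0/3.6 = 6.389 m/s.
Friction provides the centripetal force: μ_s m g = m v²/r, so μ_s = v²/(g r) = (6.389)²/(10.0 × 41.4) = 40.82/414.0 = 0.09859.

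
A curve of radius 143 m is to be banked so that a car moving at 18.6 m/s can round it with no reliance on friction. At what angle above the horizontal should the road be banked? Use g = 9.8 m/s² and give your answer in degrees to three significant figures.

For a frictionless banked turn: horizontally N sinθ = mv²/r and vertically N cosθ = mg.
Dividing: tanθ = v²/(r g) = (18.6)²/(143 × 9.8) = 346.0/1401 = 0.2469.
θ = arctan(0.2469) = 13.87°.

13.9°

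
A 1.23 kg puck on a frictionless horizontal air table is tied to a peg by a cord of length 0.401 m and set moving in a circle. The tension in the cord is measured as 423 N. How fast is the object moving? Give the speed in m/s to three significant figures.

T = m v²/r ⇒ v = √(T r / m) = √(423 × 0.401 / 1.23) = √137.9 = 11.74 m/s.

11.7 m/s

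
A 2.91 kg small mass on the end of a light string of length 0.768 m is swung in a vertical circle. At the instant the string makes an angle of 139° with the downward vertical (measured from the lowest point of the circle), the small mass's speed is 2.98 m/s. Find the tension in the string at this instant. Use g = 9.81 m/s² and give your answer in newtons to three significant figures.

12.1 N

Take the radial direction toward the centre of the circle as positive. The component of the weight along the string toward the centre is −mg cos φ (φ measured from the bottom), so Newton's second law along the string gives T − mg cos φ = m v²/r.
cos 139° = -0.7547, so T = m(v²/r + g cos φ) = 2.91 × ((2.98)²/0.768 + 9.81 × -0.7547) = 2.91 × (11.56 + (-7.404)) = 2.91 × 4.159 = 12.10 N.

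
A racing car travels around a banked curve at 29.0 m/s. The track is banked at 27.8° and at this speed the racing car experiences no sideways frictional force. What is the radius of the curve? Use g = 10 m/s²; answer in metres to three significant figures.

Frictionless banking: tanθ = v²/(rg), so r = v²/(g tanθ).
r = (29.0)²/(10.0 × tan 27.8°) = 841.0/(10.0 × 0.5272) = 841.0/5.272 = 159.5 m.

160 m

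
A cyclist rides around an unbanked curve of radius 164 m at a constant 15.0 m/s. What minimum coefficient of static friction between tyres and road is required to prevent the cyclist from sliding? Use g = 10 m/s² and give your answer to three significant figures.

0.137

Friction provides the centripetal force: μ_s m g = m v²/r, so μ_s = v²/(g r) = (15.00)²/(10.0 × 164) = 225.0/1640 = 0.1372.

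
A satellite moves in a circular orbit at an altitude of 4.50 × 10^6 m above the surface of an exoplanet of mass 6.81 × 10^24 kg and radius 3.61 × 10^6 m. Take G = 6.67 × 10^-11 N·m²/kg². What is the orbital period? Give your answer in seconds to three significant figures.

r = R + h = 3.61 × 10^6 + 4.50 × 10^6 = 8.110 × 10^6 m. Gravity provides the centripetal force: G M m / r² = m v² / r ⇒ v = √(GM/r) = 7484 m/s.
T = 2πr/v = 2π × 8.110 × 10^6 / 7484 = 6809 s.

6810 s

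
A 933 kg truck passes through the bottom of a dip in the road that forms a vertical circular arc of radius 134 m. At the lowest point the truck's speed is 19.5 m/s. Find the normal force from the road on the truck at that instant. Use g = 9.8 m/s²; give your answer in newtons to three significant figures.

At the lowest point, N points up (toward the centre) and the weight mg points down (away from the centre), so the net inward force is N − mg = mv²/r.
N = m(v²/r + g) = 933 × ((19.5)²/134 + 9.8) = 933 × (2.838 + 9.8) = 933 × 12.64 = 11790 N.

11800 N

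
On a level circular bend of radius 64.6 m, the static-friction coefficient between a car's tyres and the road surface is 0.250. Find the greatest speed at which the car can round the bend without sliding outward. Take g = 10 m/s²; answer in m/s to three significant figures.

12.7 m/s

Friction provides the centripetal force on a flat curve. At maximum speed it is at its limiting value: μ_s m g = m v²/r.
Mass cancels: v_max = √(μ_s g r) = √(0.250 × 10.0 × 64.6) = √161.5 = 12.71 m/s.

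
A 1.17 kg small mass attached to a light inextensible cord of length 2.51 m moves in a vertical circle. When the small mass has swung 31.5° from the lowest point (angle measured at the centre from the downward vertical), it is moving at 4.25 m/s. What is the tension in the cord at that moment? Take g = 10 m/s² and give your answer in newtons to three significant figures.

18.4 N

Take the radial direction toward the centre of the circle as positive. The component of the weight along the string toward the centre is −mg cos φ (φ measured from the bottom), so Newton's second law along the string gives T − mg cos φ = m v²/r.
cos 31.5° = 0.8526, so T = m(v²/r + g cos φ) = 1.17 × ((4.25)²/2.51 + 10.0 × 0.8526) = 1.17 × (7.196 + (8.526)) = 1.17 × 15.72 = 18.40 N.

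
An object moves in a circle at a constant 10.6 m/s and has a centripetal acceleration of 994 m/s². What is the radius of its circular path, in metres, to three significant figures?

a_c = v²/r ⇒ r = v²/a_c = (10.6)²/994 = 112.4/994 = 0.1130 m.

0.113 m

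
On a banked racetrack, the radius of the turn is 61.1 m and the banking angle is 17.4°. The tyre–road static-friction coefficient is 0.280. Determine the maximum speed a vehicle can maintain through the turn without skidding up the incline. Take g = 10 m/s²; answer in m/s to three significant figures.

At the maximum speed, friction acts down the slope at its limiting value f = μN. Radially (horizontal, toward centre): N sinθ + μN cosθ = mv²/r. Vertically: N cosθ − μN sinθ = mg.
Dividing: v² = r g (sinθ + μcosθ)/(cosθ − μsinθ).
sinθ + μcosθ = 0.2990 + 0.280×0.9542 = 0.5662; cosθ − μsinθ = 0.9542 − 0.280×0.2990 = 0.8705.
v² = 61.1 × 10.0 × 0.5662/0.8705 = 397.4 m²/s², so v = 19.94 m/s.

19.9 m/s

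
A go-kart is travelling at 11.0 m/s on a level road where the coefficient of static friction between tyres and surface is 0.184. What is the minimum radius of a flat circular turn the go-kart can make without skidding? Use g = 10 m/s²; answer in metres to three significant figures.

At the limit, μ_s m g = m v²/r, so r_min = v²/(μ_s g) = (11.0)²/(0.184 × 10.0) = 121.0/1.840 = 65.76 m.

65.8 m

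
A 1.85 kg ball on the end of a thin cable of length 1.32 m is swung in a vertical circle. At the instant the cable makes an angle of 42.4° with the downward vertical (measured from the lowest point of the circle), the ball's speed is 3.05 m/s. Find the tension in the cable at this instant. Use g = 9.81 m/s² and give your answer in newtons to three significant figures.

26.4 N

Take the radial direction toward the centre of the circle as positive. The component of the weight along the string toward the centre is −mg cos φ (φ measured from the bottom), so Newton's second law along the string gives T − mg cos φ = m v²/r.
cos 42.4° = 0.7385, so T = m(v²/r + g cos φ) = 1.85 × ((3.05)²/1.32 + 9.81 × 0.7385) = 1.85 × (7.047 + (7.244)) = 1.85 × 14.29 = 26.44 N.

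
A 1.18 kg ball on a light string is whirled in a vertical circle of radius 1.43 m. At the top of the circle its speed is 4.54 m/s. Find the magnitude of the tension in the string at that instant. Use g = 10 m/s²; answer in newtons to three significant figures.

At the top, both T and the weight mg point inward (toward the centre), so T + mg = mv²/r.
T = m(v²/r − g) = 1.18 × ((4.54)²/1.43 − 10.0) = 1.18 × (14.41 − 10.0) = 1.18 × 4.414 = 5.208 N.

5.21 N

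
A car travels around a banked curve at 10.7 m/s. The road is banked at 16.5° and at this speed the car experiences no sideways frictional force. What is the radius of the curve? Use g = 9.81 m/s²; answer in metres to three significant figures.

Frictionless banking: tanθ = v²/(rg), so r = v²/(g tanθ).
r = (10.7)²/(9.81 × tan 16.5°) = 114.5/(9.81 × 0.2962) = 114.5/2.906 = 39.40 m.

39.4 m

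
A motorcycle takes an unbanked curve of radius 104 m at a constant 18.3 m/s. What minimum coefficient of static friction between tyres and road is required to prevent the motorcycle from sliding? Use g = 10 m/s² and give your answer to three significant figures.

0.322

Friction provides the centripetal force: μ_s m g = m v²/r, so μ_s = v²/(g r) = (18.30)²/(10.0 × 104) = 334.9/1040 = 0.3220.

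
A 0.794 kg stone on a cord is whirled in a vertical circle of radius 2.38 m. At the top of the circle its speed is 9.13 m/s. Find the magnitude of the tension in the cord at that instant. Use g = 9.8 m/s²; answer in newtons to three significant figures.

20.0 N

At the top, both T and the weight mg point inward (toward the centre), so T + mg = mv²/r.
T = m(v²/r − g) = 0.794 × ((9.13)²/2.38 − 9.8) = 0.794 × (35.02 − 9.8) = 0.794 × 25.22 = 20.03 N.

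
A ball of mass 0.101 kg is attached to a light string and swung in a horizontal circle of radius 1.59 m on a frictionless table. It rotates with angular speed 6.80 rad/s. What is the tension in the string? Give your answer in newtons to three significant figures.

v = ωr = 6.80 × 1.59 = 10.81 m/s.
The tension is the only horizontal force, so it supplies the full centripetal force: T = m v²/r = 0.101 × (10.81)²/1.59 = 0.101 × 116.9/1.59 = 7.426 N.

7.43 N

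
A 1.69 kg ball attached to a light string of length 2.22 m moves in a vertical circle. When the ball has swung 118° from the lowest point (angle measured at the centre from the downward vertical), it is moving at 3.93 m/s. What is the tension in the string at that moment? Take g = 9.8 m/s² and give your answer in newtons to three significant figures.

3.98 N

Take the radial direction toward the centre of the circle as positive. The component of the weight along the string toward the centre is −mg cos φ (φ measured from the bottom), so Newton's second law along the string gives T − mg cos φ = m v²/r.
cos 118° = -0.4695, so T = m(v²/r + g cos φ) = 1.69 × ((3.93)²/2.22 + 9.8 × -0.4695) = 1.69 × (6.957 + (-4.601)) = 1.69 × 2.356 = 3.982 N.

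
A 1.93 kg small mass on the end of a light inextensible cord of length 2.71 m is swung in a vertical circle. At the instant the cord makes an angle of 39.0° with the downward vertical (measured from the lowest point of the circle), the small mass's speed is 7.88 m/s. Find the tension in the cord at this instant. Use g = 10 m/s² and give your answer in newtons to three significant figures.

59.2 N

Take the radial direction toward the centre of the circle as positive. The component of the weight along the string toward the centre is −mg cos φ (φ measured from the bottom), so Newton's second law along the string gives T − mg cos φ = m v²/r.
cos 39.0° = 0.7771, so T = m(v²/r + g cos φ) = 1.93 × ((7.88)²/2.71 + 10.0 × 0.7771) = 1.93 × (22.91 + (7.771)) = 1.93 × 30.68 = 59.22 N.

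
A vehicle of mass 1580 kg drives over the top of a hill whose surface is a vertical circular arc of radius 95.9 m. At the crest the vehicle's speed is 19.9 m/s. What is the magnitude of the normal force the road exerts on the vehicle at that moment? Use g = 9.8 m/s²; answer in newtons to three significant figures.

At the crest the centripetal acceleration points downward (toward the centre of the arc), so mg − N = mv²/r.
N = m(g − v²/r) = 1580 × (9.8 − (19.9)²/95.9) = 1580 × (9.8 − 4.129) = 1580 × 5.671 = 8960 N.

8960 N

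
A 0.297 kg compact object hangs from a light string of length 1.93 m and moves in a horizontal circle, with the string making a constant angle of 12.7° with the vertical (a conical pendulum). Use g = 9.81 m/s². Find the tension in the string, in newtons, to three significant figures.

Vertically the bob has no acceleration, so T cosθ = mg.
T = mg/cosθ = 0.297 × 9.81 / cos 12.7° = 2.914/0.9755 = 2.987 N.

2.99 N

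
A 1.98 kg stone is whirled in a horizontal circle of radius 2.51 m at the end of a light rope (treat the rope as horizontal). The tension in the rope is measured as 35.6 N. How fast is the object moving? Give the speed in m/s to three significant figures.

T = m v²/r ⇒ v = √(T r / m) = √(35.6 × 2.51 / 1.98) = √45.13 = 6.718 m/s.

6.72 m/s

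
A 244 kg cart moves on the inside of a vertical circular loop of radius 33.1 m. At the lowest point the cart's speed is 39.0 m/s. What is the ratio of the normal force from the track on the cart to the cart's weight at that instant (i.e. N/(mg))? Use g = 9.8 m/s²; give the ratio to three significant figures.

At the bottom, N − mg = mv²/r, so N = m(v²/r + g) and N/(mg) = v²/(rg) + 1 = (39.0)²/(33.1 × 9.8) + 1 = 4.689 + 1 = 5.689.

5.69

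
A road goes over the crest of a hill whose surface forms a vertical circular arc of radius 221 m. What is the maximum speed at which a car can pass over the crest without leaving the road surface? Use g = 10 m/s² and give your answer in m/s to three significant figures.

At the crest the centre of the circle is below the car, so the net downward (centripetal) force is mg − N = mv²/r.
The car leaves the road when N → 0, giving v_max = √(g r) = √(10.0 × 221) = 47.01 m/s.

47.0 m/s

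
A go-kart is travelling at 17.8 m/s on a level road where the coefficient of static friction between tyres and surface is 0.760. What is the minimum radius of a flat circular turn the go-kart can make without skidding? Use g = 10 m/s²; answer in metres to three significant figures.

41.7 m

At the limit, μ_s m g = m v²/r, so r_min = v²/(μ_s g) = (17.8)²/(0.760 × 10.0) = 316.8/7.600 = 41.69 m.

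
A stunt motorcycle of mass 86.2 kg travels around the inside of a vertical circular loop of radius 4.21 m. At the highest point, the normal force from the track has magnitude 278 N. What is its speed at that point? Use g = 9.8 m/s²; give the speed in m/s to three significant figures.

7.41 m/s

At the top, N + mg = mv²/r, so v = √(r(N/m + g)) = √(4.21 × (278/86.2 + 9.8)) = √(4.21 × 13.03) = √54.84 = 7.405 m/s.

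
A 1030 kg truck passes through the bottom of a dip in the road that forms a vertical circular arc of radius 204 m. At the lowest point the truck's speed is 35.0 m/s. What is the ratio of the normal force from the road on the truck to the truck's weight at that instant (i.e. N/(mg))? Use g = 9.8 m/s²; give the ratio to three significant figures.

At the bottom, N − mg = mv²/r, so N = m(v²/r + g) and N/(mg) = v²/(rg) + 1 = (35.0)²/(204 × 9.8) + 1 = 0.6127 + 1 = 1.613.

1.61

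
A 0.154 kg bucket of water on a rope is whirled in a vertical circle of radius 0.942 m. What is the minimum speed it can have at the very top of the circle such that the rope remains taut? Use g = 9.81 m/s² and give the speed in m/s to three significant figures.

3.04 m/s

At the top, both weight mg and T point toward the centre: T + mg = mv²/r.
At minimum speed T → 0, so mg = mv_min²/r ⇒ v_min = √(g r) = √(9.81 × 0.942) = 3.040 m/s.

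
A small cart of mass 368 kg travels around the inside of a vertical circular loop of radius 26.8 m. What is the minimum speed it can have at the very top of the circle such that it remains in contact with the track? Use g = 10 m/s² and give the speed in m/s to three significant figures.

At the highest point the centre is directly below, so both the weight and N act inward: N + mg = mv²/r.
At minimum speed N → 0, so mg = mv_min²/r ⇒ v_min = √(g r) = √(10.0 × 26.8) = 16.37 m/s.

16.4 m/s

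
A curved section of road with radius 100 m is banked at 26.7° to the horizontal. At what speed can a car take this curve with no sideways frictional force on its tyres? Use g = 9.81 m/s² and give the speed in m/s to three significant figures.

On a frictionless banked curve, N sinθ = mv²/r and N cosθ = mg, so tanθ = v²/(rg).
v = √(r g tanθ) = √(100 × 9.81 × tan 26.7°) = √(100 × 9.81 × 0.5029) = √493.4 = 22.21 m/s.

22.2 m/s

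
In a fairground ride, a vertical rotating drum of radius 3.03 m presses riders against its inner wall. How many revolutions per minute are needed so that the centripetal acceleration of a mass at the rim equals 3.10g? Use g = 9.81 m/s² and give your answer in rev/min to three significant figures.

Require ω²r = 3.10g, so ω = √(3.10 × 9.81/3.03) = 3.168 rad/s.
In rev/min: ω × 60/(2π) = 3.168 × 60/(2π) = 30.25 rev/min.

30.3 rev/min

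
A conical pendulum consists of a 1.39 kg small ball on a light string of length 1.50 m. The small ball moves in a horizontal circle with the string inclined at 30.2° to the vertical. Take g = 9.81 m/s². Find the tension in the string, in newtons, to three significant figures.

15.8 N

Vertically the bob has no acceleration, so T cosθ = mg.
T = mg/cosθ = 1.39 × 9.81 / cos 30.2° = 13.64/0.8643 = 15.78 N.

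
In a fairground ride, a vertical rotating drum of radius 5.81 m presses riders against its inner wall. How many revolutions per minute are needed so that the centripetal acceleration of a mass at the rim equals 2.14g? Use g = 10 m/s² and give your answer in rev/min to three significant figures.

18.3 rev/min

Require ω²r = 2.14g, so ω = √(2.14 × 10.0/5.81) = 1.919 rad/s.
In rev/min: ω × 60/(2π) = 1.919 × 60/(2π) = 18.33 rev/min.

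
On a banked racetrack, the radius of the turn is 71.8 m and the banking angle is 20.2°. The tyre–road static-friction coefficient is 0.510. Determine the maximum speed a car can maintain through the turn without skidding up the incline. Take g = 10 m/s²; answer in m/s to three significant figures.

27.9 m/s

At the maximum speed, friction acts down the slope at its limiting value f = μN. Radially (horizontal, toward centre): N sinθ + μN cosθ = mv²/r. Vertically: N cosθ − μN sinθ = mg.
Dividing: v² = r g (sinθ + μcosθ)/(cosθ − μsinθ).
sinθ + μcosθ = 0.3453 + 0.510×0.9385 = 0.8239; cosθ − μsinθ = 0.9385 − 0.510×0.3453 = 0.7624.
v² = 71.8 × 10.0 × 0.8239/0.7624 = 776.0 m²/s², so v = 27.86 m/s.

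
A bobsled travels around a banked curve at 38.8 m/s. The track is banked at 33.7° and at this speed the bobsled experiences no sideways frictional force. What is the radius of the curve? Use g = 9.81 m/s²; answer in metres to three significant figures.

230 m

Frictionless banking: tanθ = v²/(rg), so r = v²/(g tanθ).
r = (38.8)²/(9.81 × tan 33.7°) = 1505/(9.81 × 0.6669) = 1505/6.542 = 230.1 m.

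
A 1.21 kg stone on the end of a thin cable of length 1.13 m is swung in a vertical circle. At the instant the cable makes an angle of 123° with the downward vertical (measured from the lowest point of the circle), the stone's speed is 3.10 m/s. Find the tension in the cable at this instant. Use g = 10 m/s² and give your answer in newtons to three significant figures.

Take the radial direction toward the centre of the circle as positive. The component of the weight along the string toward the centre is −mg cos φ (φ measured from the bottom), so Newton's second law along the string gives T − mg cos φ = m v²/r.
cos 123° = -0.5446, so T = m(v²/r + g cos φ) = 1.21 × ((3.10)²/1.13 + 10.0 × -0.5446) = 1.21 × (8.504 + (-5.446)) = 1.21 × 3.058 = 3.700 N.

3.70 N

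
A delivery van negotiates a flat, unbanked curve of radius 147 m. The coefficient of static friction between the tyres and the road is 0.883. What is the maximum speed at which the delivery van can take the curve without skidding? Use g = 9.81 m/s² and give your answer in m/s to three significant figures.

35.7 m/s

The only inward force on a level bend is static friction, so at the limit f_s = μ_s N = μ_s m g = m v²/r.
Mass cancels: v_max = √(μ_s g r) = √(0.883 × 9.81 × 147) = √1273 = 35.68 m/s.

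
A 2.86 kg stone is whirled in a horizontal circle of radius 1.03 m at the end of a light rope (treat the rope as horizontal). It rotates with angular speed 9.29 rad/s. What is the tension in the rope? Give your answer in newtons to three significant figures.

v = ωr = 9.29 × 1.03 = 9.569 m/s.
The tension is the only horizontal force, so it supplies the full centripetal force: T = m v²/r = 2.86 × (9.569)²/1.03 = 2.86 × 91.56/1.03 = 254.2 N.

254 N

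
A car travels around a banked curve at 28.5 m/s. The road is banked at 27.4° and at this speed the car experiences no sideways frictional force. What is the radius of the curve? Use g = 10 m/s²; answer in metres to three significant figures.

Frictionless banking: tanθ = v²/(rg), so r = v²/(g tanθ).
r = (28.5)²/(10.0 × tan 27.4°) = 812.2/(10.0 × 0.5184) = 812.2/5.184 = 156.7 m.

157 m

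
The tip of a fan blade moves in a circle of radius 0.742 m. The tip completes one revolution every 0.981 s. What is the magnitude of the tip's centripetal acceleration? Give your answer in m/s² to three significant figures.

30.4 m/s²

v = 2πr/T = 2π × 0.742/0.981 = 4.752 m/s.
a_c = v²/r = (4.752)²/0.742 = 22.59/0.742 = 30.44 m/s².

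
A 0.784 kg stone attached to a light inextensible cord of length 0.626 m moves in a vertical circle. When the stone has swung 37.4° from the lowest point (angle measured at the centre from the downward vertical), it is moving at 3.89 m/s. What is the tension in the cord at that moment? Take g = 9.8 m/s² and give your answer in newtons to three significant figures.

Take the radial direction toward the centre of the circle as positive. The component of the weight along the string toward the centre is −mg cos φ (φ measured from the bottom), so Newton's second law along the string gives T − mg cos φ = m v²/r.
cos 37.4° = 0.7944, so T = m(v²/r + g cos φ) = 0.784 × ((3.89)²/0.626 + 9.8 × 0.7944) = 0.784 × (24.17 + (7.785)) = 0.784 × 31.96 = 25.06 N.

25.1 N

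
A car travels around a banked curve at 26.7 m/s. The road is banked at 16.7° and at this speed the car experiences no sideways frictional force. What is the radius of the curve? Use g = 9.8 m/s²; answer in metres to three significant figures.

Frictionless banking: tanθ = v²/(rg), so r = v²/(g tanθ).
r = (26.7)²/(9.8 × tan 16.7°) = 712.9/(9.8 × 0.3000) = 712.9/2.940 = 242.5 m.

242 m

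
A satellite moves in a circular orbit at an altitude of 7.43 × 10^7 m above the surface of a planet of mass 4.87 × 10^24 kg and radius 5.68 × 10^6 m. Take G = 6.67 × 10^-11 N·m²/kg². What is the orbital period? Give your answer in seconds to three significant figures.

r = R + h = 5.68 × 10^6 + 7.43 × 10^7 = 7.998 × 10^7 m. Gravity provides the centripetal force: G M m / r² = m v² / r ⇒ v = √(GM/r) = 2015 m/s.
T = 2πr/v = 2π × 7.998 × 10^7 / 2015 = 249400 s.

249000 s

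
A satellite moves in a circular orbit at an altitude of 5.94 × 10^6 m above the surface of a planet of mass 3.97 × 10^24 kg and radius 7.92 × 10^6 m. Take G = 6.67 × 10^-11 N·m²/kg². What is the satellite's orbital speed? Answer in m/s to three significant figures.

Orbital radius r = R + h = 7.92 × 10^6 + 5.94 × 10^6 = 1.386 × 10^7 m.
Gravity supplies the centripetal force: G M m / r² = m v² / r, so v = √(GM/r).
v = √(6.67 × 10^-11 × 3.97 × 10^24 / 1.386 × 10^7) = √(1.911 × 10^7) = 4371 m/s.

4370 m/s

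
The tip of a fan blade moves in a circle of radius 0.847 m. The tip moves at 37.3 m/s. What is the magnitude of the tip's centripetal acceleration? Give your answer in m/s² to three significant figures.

1640 m/s²

a_c = v²/r = (37.30)²/0.847 = 1391/0.847 = 1643 m/s².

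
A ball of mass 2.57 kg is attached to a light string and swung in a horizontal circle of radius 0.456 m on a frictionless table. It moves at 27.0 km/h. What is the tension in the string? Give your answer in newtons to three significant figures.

v = 27.0 km/h = 27.0/3.6 = 7.500 m/s.
The tension is the only horizontal force, so it supplies the full centripetal force: T = m v²/r = 2.57 × (7.500)²/0.456 = 2.57 × 56.25/0.456 = 317.0 N.

317 N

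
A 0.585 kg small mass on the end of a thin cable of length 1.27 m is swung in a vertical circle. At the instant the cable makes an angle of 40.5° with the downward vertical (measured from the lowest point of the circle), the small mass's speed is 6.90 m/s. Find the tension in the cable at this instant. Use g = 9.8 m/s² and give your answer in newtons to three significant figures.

26.3 N

Take the radial direction toward the centre of the circle as positive. The component of the weight along the string toward the centre is −mg cos φ (φ measured from the bottom), so Newton's second law along the string gives T − mg cos φ = m v²/r.
cos 40.5° = 0.7604, so T = m(v²/r + g cos φ) = 0.585 × ((6.90)²/1.27 + 9.8 × 0.7604) = 0.585 × (37.49 + (7.452)) = 0.585 × 44.94 = 26.29 N.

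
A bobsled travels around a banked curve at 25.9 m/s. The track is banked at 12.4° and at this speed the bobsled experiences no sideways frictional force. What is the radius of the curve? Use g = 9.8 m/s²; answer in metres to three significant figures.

Frictionless banking: tanθ = v²/(rg), so r = v²/(g tanθ).
r = (25.9)²/(9.8 × tan 12.4°) = 670.8/(9.8 × 0.2199) = 670.8/2.155 = 311.3 m.

311 m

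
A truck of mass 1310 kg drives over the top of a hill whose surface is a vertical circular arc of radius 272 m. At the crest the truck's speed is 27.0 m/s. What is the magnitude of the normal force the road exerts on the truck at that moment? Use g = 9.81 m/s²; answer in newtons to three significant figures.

9340 N

At the crest the centripetal acceleration points downward (toward the centre of the arc), so mg − N = mv²/r.
N = m(g − v²/r) = 1310 × (9.81 − (27.0)²/272) = 1310 × (9.81 − 2.680) = 1310 × 7.130 = 9340 N.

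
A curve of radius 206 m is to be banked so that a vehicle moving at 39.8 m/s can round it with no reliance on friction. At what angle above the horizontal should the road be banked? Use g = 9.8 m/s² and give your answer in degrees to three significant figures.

With no friction, the horizontal component of the normal force provides the centripetal force: N sinθ = mv²/r, while N cosθ = mg vertically.
Dividing: tanθ = v²/(r g) = (39.8)²/(206 × 9.8) = 1584/2019 = 0.7846.
θ = arctan(0.7846) = 38.12°.

38.1°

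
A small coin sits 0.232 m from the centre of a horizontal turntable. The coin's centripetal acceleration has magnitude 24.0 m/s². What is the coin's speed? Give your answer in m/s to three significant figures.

2.36 m/s

a_c = v²/r ⇒ v = √(a_c · r) = √(24.0 × 0.232) = √5.568 = 2.360 m/s.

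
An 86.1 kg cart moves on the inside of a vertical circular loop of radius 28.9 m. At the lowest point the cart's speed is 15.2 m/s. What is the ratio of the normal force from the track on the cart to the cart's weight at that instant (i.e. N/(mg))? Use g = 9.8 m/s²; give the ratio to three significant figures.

1.82

At the bottom, N − mg = mv²/r, so N = m(v²/r + g) and N/(mg) = v²/(rg) + 1 = (15.2)²/(28.9 × 9.8) + 1 = 0.8158 + 1 = 1.816.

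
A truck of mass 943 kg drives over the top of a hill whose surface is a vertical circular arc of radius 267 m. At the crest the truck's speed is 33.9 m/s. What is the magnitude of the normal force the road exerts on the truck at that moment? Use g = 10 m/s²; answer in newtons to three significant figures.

5370 N

At the crest the centripetal acceleration points downward (toward the centre of the arc), so mg − N = mv²/r.
N = m(g − v²/r) = 943 × (10.0 − (33.9)²/267) = 943 × (10.0 − 4.304) = 943 × 5.696 = 5371 N.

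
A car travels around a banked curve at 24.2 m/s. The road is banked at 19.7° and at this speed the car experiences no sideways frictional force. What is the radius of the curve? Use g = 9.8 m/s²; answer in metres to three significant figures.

Frictionless banking: tanθ = v²/(rg), so r = v²/(g tanθ).
r = (24.2)²/(9.8 × tan 19.7°) = 585.6/(9.8 × 0.3581) = 585.6/3.509 = 166.9 m.

167 m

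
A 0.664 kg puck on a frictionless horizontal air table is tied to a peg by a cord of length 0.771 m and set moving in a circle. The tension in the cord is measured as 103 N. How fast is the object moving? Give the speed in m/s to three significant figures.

T = m v²/r ⇒ v = √(T r / m) = √(103 × 0.771 / 0.664) = √119.6 = 10.94 m/s.

10.9 m/s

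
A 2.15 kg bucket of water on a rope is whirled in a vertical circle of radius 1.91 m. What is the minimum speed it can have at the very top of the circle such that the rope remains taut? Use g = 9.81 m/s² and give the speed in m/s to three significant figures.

At the top, both weight mg and T point toward the centre: T + mg = mv²/r.
At minimum speed T → 0, so mg = mv_min²/r ⇒ v_min = √(g r) = √(9.81 × 1.91) = 4.329 m/s.

4.33 m/s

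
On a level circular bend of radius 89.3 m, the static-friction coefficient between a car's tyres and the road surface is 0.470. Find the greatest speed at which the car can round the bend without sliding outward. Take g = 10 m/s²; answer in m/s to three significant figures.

Friction provides the centripetal force on a flat curve. At maximum speed it is at its limiting value: μ_s m g = m v²/r.
Mass cancels: v_max = √(μ_s g r) = √(0.470 × 10.0 × 89.3) = √419.7 = 20.49 m/s.

20.5 m/s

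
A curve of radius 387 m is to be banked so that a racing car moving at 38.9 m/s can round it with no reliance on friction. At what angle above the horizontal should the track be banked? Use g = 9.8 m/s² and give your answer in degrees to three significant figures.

With no friction, the horizontal component of the normal force provides the centripetal force: N sinθ = mv²/r, while N cosθ = mg vertically.
Dividing: tanθ = v²/(r g) = (38.9)²/(387 × 9.8) = 1513/3793 = 0.3990.
θ = arctan(0.3990) = 21.75°.

21.8°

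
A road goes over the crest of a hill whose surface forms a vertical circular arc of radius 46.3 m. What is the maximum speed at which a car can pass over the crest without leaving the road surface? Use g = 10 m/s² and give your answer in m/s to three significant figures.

At the crest the centre of the circle is below the car, so the net downward (centripetal) force is mg − N = mv²/r.
The car leaves the road when N → 0, giving v_max = √(g r) = √(10.0 × 46.3) = 21.52 m/s.

21.5 m/s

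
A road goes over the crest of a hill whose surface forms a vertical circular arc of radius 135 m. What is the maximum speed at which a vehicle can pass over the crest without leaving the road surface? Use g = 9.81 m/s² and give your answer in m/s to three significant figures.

At the crest the centre of the circle is below the vehicle, so the net downward (centripetal) force is mg − N = mv²/r.
The vehicle leaves the road when N → 0, giving v_max = √(g r) = √(9.81 × 135) = 36.39 m/s.

36.4 m/s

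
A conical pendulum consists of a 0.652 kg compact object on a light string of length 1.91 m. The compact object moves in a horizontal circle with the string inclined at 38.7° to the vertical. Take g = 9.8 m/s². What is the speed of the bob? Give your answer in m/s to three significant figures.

3.06 m/s

The radius of the circle is r = L sinθ = 1.91 × sin 38.7° = 1.194 m.
Horizontally T sinθ = mv²/r and vertically T cosθ = mg, so tanθ = v²/(rg).
v = √(r g tanθ) = √(1.194 × 9.8 × 0.8012) = √9.376 = 3.062 m/s.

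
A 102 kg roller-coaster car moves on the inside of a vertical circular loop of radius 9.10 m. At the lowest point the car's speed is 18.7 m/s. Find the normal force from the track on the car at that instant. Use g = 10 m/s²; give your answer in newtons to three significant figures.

4940 N

At the lowest point, N points up (toward the centre) and the weight mg points down (away from the centre), so the net inward force is N − mg = mv²/r.
N = m(v²/r + g) = 102 × ((18.7)²/9.10 + 10.0) = 102 × (38.43 + 10.0) = 102 × 48.43 = 4940 N.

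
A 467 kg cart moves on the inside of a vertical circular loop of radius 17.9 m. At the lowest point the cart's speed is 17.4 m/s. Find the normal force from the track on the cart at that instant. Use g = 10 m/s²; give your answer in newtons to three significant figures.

At the lowest point, N points up (toward the centre) and the weight mg points down (away from the centre), so the net inward force is N − mg = mv²/r.
N = m(v²/r + g) = 467 × ((17.4)²/17.9 + 10.0) = 467 × (16.91 + 10.0) = 467 × 26.91 = 12570 N.

12600 N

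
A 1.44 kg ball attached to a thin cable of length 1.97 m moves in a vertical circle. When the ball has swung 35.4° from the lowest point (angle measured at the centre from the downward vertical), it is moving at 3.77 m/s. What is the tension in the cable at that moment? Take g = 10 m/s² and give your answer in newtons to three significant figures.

22.1 N

Take the radial direction toward the centre of the circle as positive. The component of the weight along the string toward the centre is −mg cos φ (φ measured from the bottom), so Newton's second law along the string gives T − mg cos φ = m v²/r.
cos 35.4° = 0.8151, so T = m(v²/r + g cos φ) = 1.44 × ((3.77)²/1.97 + 10.0 × 0.8151) = 1.44 × (7.215 + (8.151)) = 1.44 × 15.37 = 22.13 N.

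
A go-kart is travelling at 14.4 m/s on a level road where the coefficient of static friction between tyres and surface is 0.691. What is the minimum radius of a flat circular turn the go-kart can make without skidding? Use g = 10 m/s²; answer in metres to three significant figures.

At the limit, μ_s m g = m v²/r, so r_min = v²/(μ_s g) = (14.4)²/(0.691 × 10.0) = 207.4/6.910 = 30.01 m.

30.0 m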